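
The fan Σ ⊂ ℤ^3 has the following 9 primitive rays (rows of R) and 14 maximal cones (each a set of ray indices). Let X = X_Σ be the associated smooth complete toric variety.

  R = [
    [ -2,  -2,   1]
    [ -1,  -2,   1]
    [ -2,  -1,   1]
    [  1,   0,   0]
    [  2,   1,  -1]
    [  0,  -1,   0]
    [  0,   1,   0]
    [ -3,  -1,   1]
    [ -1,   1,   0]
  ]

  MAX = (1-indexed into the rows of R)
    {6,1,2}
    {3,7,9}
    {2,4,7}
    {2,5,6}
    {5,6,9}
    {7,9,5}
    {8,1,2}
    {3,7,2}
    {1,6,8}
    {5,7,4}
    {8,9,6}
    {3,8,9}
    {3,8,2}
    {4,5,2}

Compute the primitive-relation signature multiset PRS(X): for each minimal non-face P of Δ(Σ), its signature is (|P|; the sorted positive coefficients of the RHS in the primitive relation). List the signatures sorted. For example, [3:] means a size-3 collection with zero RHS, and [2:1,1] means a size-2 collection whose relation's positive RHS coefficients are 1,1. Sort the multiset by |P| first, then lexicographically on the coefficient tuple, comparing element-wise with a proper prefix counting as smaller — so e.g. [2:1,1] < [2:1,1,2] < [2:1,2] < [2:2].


17 minimal non-faces of Δ(Σ) (on 9 rays):

  {3,5}:  v_{3} + v_{5} = 0  →  sig = [2:]
  {6,7}:  v_{6} + v_{7} = 0  →  sig = [2:]
  {1,4}:  v_{1} + v_{4} = v_{2}  →  sig = [2:1]
  {1,5}:  v_{1} + v_{5} = v_{6}  →  sig = [2:1]
  {1,7}:  v_{1} + v_{7} = v_{3}  →  sig = [2:1]
  {1,9}:  v_{1} + v_{9} = v_{8}  →  sig = [2:1]
  {2,9}:  v_{2} + v_{9} = v_{3}  →  sig = [2:1]
  {3,6}:  v_{3} + v_{6} = v_{1}  →  sig = [2:1]
  {4,8}:  v_{4} + v_{8} = v_{3}  →  sig = [2:1]
  {4,9}:  v_{4} + v_{9} = v_{7}  →  sig = [2:1]
  {1,3}:  v_{1} + v_{3} = v_{2} + v_{8}  →  sig = [2:1,1]
  {3,4}:  v_{3} + v_{4} = v_{2} + v_{7}  →  sig = [2:1,1]
  {4,6}:  v_{4} + v_{6} = v_{2} + v_{5}  →  sig = [2:1,1]
  {5,8}:  v_{5} + v_{8} = v_{6} + v_{9}  →  sig = [2:1,1]
  {7,8}:  v_{7} + v_{8} = v_{3} + v_{9}  →  sig = [2:1,1]
  {2,5,7}:  v_{2} + v_{5} + v_{7} = v_{4}  →  sig = [3:1]
  {2,6,8}:  v_{2} + v_{6} + v_{8} = 2·v_{1}  →  sig = [3:2]

Hence PRS(X_Σ) =
{ [2:] ×2,  [2:1] ×8,  [2:1,1] ×5,  [3:1],  [3:2] }


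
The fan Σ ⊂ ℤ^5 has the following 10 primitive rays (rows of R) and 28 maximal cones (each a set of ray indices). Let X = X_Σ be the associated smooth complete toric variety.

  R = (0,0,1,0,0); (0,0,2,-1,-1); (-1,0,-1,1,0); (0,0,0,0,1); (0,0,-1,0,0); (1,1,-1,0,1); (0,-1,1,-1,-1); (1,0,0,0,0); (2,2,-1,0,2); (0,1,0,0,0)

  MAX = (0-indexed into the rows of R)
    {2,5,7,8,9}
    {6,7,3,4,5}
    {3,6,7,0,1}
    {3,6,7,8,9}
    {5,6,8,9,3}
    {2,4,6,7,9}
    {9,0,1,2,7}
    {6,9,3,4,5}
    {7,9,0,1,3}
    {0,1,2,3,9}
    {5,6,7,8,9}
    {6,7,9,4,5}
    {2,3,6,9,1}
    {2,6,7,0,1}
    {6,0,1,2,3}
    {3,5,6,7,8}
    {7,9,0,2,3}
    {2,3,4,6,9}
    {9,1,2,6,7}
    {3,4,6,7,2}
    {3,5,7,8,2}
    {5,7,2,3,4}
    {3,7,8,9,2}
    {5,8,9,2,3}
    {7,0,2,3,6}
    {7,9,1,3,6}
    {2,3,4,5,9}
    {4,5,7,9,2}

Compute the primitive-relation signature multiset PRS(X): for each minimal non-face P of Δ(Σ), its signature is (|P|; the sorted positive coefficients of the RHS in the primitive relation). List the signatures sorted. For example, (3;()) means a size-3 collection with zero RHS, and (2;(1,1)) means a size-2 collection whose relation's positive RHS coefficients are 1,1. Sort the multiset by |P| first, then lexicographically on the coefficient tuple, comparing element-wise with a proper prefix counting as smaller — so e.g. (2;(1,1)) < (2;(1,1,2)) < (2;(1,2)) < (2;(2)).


Primitive collections (14):

  P={0,4}:  v_{0} + v_{4} = 0  so sig = (2;())
  P={1,4}:  v_{1} + v_{4} = v_{6} + v_{9}  so sig = (2;(1,1))
  P={0,5}:  v_{0} + v_{5} = v_{3} + v_{7} + v_{9}  so sig = (2;(1,1,1))
  P={1,5}:  v_{1} + v_{5} = v_{3} + v_{6} + v_{7} + 2·v_{9}  so sig = (2;(1,1,1,2))
  P={1,8}:  v_{1} + v_{8} = 2·v_{3} + v_{6} + 2·v_{7} + 3·v_{9}  so sig = (2;(1,2,2,3))
  P={4,8}:  v_{4} + v_{8} = 2·v_{5}  so sig = (2;(2))
  P={0,8}:  v_{0} + v_{8} = 2·v_{3} + 2·v_{7} + 2·v_{9}  so sig = (2;(2,2,2))
  P={0,6,9}:  v_{0} + v_{6} + v_{9} = v_{1}  so sig = (3;(1))
  P={2,5,6}:  v_{2} + v_{5} + v_{6} = v_{4}  so sig = (3;(1))
  P={2,6,8}:  v_{2} + v_{6} + v_{8} = v_{5}  so sig = (3;(1))
  P={1,2,3,7}:  v_{1} + v_{2} + v_{3} + v_{7} = v_{0}  so sig = (4;(1))
  P={3,4,7,9}:  v_{3} + v_{4} + v_{7} + v_{9} = v_{5}  so sig = (4;(1))
  P={3,5,7,9}:  v_{3} + v_{5} + v_{7} + v_{9} = v_{8}  so sig = (4;(1))
  P={2,3,6,7,9}:  v_{2} + v_{3} + v_{6} + v_{7} + v_{9} = 0  so sig = (5;())

Hence PRS(X_Σ) =
    (2;())
    (2;(1,1))
    (2;(1,1,1))
    (2;(1,1,1,2))
    (2;(1,2,2,3))
    (2;(2))
    (2;(2,2,2))
    (3;(1))
    (3;(1))
    (3;(1))
    (4;(1))
    (4;(1))
    (4;(1))
    (5;())


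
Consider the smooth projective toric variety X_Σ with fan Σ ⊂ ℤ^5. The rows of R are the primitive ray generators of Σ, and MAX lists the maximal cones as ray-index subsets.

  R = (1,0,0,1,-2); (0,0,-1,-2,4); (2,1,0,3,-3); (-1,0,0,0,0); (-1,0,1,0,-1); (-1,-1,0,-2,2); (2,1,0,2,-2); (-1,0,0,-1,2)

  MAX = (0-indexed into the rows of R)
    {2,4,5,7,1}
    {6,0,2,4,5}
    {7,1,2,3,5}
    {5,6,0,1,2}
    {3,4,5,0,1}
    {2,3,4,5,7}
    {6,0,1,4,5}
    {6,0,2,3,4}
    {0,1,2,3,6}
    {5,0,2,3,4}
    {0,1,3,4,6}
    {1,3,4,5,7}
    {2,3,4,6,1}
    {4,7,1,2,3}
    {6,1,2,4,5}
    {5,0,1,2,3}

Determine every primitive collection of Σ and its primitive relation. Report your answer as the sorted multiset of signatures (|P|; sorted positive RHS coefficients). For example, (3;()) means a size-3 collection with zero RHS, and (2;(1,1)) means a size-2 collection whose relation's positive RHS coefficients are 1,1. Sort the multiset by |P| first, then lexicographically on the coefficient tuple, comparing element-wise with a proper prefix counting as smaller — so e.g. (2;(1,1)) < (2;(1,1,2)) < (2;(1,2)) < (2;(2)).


Primitive collections (5):

  • {0,7}:  v_{0} + v_{7} = 0  ⟹  sig = (2;())
  • {6,7}:  v_{6} + v_{7} = v_{1} + v_{2} + v_{4}  ⟹  sig = (2;(1,1,1))
  • {3,5,6}:  v_{3} + v_{5} + v_{6} = 0  ⟹  sig = (3;())
  • {0,1,2,4}:  v_{0} + v_{1} + v_{2} + v_{4} = v_{6}  ⟹  sig = (4;(1))
  • {1,2,3,4,5}:  v_{1} + v_{2} + v_{3} + v_{4} + v_{5} = v_{7}  ⟹  sig = (5;(1))

Hence PRS(X_Σ) =
{ (2;()),  (2;(1,1,1)),  (3;()),  (4;(1)),  (5;(1)) }


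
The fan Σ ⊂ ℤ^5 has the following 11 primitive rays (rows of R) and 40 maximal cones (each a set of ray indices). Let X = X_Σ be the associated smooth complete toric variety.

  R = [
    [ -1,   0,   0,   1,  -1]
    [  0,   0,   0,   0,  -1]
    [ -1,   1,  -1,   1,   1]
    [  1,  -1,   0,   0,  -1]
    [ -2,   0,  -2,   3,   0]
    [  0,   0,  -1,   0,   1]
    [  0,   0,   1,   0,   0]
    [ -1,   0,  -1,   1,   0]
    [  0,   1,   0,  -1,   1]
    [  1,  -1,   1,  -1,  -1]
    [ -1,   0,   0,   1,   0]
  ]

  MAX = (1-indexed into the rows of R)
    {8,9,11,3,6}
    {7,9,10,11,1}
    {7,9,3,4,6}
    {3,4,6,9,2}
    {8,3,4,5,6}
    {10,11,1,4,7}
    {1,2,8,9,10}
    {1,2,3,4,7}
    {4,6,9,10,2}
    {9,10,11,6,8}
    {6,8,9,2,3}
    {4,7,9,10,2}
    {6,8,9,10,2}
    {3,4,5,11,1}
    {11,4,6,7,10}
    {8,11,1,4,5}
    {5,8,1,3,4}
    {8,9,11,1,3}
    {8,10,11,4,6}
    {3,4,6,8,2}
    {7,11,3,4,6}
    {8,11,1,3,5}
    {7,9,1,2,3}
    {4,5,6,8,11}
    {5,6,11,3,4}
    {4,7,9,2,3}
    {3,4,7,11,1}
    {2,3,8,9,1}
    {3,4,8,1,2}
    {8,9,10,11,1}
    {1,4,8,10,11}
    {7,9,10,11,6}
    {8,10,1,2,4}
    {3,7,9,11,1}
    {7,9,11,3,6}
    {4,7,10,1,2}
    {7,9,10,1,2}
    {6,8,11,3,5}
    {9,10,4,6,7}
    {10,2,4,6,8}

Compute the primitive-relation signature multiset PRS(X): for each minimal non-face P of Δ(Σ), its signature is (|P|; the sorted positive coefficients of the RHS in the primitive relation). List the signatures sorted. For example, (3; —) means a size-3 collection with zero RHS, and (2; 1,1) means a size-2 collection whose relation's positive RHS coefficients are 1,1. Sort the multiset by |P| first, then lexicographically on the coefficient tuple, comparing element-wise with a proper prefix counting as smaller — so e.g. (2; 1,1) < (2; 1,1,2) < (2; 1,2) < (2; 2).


Δ(Σ) — 11 vertices, 13 min non-faces:

  • {3,10}:  v_{3} + v_{10} = 0  →  sig = (2; —)
  • {1,6}:  v_{1} + v_{6} = v_{8}  →  sig = (2; 1)
  • {2,11}:  v_{2} + v_{11} = v_{1}  →  sig = (2; 1)
  • {7,8}:  v_{7} + v_{8} = v_{11}  →  sig = (2; 1)
  • {5,9}:  v_{5} + v_{9} = v_{3} + v_{8}  →  sig = (2; 1,1)
  • {5,10}:  v_{5} + v_{10} = v_{4} + v_{8} + v_{11}  →  sig = (2; 1,1,1)
  • {2,5}:  v_{2} + v_{5} = v_{1} + v_{3} + v_{4} + v_{8}  →  sig = (2; 1,1,1,1)
  • {5,7}:  v_{5} + v_{7} = v_{3} + v_{4} + 2·v_{11}  →  sig = (2; 1,1,2)
  • {2,6,7}:  v_{2} + v_{6} + v_{7} = 0  →  sig = (3; —)
  • {4,9,11}:  v_{4} + v_{9} + v_{11} = 0  →  sig = (3; —)
  • {1,4,9}:  v_{1} + v_{4} + v_{9} = v_{2}  →  sig = (3; 1)
  • {4,8,9}:  v_{4} + v_{8} + v_{9} = v_{2} + v_{6}  →  sig = (3; 1,1)
  • {3,4,8,11}:  v_{3} + v_{4} + v_{8} + v_{11} = v_{5}  →  sig = (4; 1)

Hence PRS(X_Σ) =
[(2; —), (2; 1), (2; 1), (2; 1), (2; 1,1), (2; 1,1,1), (2; 1,1,1,1), (2; 1,1,2), (3; —), (3; —), (3; 1), (3; 1,1), (4; 1)]


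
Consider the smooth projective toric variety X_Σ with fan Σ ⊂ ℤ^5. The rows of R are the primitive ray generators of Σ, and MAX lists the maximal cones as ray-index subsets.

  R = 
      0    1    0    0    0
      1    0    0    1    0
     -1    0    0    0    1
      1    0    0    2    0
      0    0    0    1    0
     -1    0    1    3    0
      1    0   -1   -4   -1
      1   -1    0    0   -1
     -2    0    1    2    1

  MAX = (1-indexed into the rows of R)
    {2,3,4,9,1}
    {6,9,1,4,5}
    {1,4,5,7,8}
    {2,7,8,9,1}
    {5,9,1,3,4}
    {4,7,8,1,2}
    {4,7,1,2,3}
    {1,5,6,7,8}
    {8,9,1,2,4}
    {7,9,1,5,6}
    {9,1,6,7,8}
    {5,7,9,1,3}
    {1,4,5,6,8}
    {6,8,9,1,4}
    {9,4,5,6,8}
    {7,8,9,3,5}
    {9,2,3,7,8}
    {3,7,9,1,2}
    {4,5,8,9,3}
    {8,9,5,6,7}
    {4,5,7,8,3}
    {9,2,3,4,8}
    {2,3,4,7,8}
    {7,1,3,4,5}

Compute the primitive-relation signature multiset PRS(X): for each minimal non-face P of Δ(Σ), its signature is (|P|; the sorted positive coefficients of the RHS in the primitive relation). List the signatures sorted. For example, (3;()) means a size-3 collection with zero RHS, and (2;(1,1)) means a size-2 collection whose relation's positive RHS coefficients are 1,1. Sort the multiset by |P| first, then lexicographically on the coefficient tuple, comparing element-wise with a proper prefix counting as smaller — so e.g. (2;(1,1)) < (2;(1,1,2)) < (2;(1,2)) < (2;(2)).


Σ has 7 primitive collections:

  P={2,5}:  v_{2} + v_{5} = v_{4}  ⟹  sig = (2;(1))
  P={3,6}:  v_{3} + v_{6} = v_{5} + v_{9}  ⟹  sig = (2;(1,1))
  P={2,6}:  v_{2} + v_{6} = v_{1} + v_{4} + v_{8} + v_{9}  ⟹  sig = (2;(1,1,1,1))
  P={1,3,8}:  v_{1} + v_{3} + v_{8} = 0  ⟹  sig = (3;())
  P={4,7,9}:  v_{4} + v_{7} + v_{9} = 0  ⟹  sig = (3;())
  P={4,6,7}:  v_{4} + v_{6} + v_{7} = v_{1} + v_{5} + v_{8}  ⟹  sig = (3;(1,1,1))
  P={1,5,8,9}:  v_{1} + v_{5} + v_{8} + v_{9} = v_{6}  ⟹  sig = (4;(1))

Hence PRS(X_Σ) =
[(2;(1)), (2;(1,1)), (2;(1,1,1,1)), (3;()), (3;()), (3;(1,1,1)), (4;(1))]


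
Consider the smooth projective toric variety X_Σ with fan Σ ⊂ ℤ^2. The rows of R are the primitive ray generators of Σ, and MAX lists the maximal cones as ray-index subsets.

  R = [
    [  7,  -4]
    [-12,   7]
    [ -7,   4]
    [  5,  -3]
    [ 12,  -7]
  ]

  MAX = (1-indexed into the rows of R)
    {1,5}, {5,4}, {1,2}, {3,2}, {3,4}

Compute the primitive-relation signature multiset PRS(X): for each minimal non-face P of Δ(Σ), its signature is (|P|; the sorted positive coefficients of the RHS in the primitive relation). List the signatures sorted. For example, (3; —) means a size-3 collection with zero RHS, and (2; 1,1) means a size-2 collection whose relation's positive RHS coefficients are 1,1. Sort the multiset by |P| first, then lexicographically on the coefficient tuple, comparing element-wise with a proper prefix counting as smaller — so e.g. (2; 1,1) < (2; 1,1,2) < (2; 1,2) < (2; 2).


Primitive collections (5):

  {1,3}:  v_{1} + v_{3} = 0  so sig = (2; —)
  {2,5}:  v_{2} + v_{5} = 0  so sig = (2; —)
  {1,4}:  v_{1} + v_{4} = v_{5}  so sig = (2; 1)
  {2,4}:  v_{2} + v_{4} = v_{3}  so sig = (2; 1)
  {3,5}:  v_{3} + v_{5} = v_{4}  so sig = (2; 1)

Signatures (|P|; sorted positive RHS coefficients), sorted:
[(2; —), (2; —), (2; 1), (2; 1), (2; 1)]


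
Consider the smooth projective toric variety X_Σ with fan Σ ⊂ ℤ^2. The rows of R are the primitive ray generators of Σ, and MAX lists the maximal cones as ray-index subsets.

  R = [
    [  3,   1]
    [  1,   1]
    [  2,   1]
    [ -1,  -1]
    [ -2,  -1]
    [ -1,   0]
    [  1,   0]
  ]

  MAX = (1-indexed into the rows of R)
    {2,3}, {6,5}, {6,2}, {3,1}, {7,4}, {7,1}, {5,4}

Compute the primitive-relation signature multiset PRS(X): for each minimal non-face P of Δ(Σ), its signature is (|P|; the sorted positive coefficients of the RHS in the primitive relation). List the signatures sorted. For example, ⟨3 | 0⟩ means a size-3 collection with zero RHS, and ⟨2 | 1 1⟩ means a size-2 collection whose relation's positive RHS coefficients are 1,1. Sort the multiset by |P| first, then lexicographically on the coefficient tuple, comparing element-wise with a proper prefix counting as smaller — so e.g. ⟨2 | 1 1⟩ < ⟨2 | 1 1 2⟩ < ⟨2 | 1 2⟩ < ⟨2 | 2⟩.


Σ has 14 primitive collections:

  P = {2,4}:  v_{2} + v_{4} = 0  so sig = ⟨2 | 0⟩
  P = {3,5}:  v_{3} + v_{5} = 0  so sig = ⟨2 | 0⟩
  P = {6,7}:  v_{6} + v_{7} = 0  so sig = ⟨2 | 0⟩
  P = {1,5}:  v_{1} + v_{5} = v_{7}  so sig = ⟨2 | 1⟩
  P = {1,6}:  v_{1} + v_{6} = v_{3}  so sig = ⟨2 | 1⟩
  P = {2,5}:  v_{2} + v_{5} = v_{6}  so sig = ⟨2 | 1⟩
  P = {2,7}:  v_{2} + v_{7} = v_{3}  so sig = ⟨2 | 1⟩
  P = {3,4}:  v_{3} + v_{4} = v_{7}  so sig = ⟨2 | 1⟩
  P = {3,6}:  v_{3} + v_{6} = v_{2}  so sig = ⟨2 | 1⟩
  P = {3,7}:  v_{3} + v_{7} = v_{1}  so sig = ⟨2 | 1⟩
  P = {4,6}:  v_{4} + v_{6} = v_{5}  so sig = ⟨2 | 1⟩
  P = {5,7}:  v_{5} + v_{7} = v_{4}  so sig = ⟨2 | 1⟩
  P = {1,2}:  v_{1} + v_{2} = 2·v_{3}  so sig = ⟨2 | 2⟩
  P = {1,4}:  v_{1} + v_{4} = 2·v_{7}  so sig = ⟨2 | 2⟩

so the primitive-relation signature multiset is
[⟨2 | 0⟩, ⟨2 | 0⟩, ⟨2 | 0⟩, ⟨2 | 1⟩, ⟨2 | 1⟩, ⟨2 | 1⟩, ⟨2 | 1⟩, ⟨2 | 1⟩, ⟨2 | 1⟩, ⟨2 | 1⟩, ⟨2 | 1⟩, ⟨2 | 1⟩, ⟨2 | 2⟩, ⟨2 | 2⟩]


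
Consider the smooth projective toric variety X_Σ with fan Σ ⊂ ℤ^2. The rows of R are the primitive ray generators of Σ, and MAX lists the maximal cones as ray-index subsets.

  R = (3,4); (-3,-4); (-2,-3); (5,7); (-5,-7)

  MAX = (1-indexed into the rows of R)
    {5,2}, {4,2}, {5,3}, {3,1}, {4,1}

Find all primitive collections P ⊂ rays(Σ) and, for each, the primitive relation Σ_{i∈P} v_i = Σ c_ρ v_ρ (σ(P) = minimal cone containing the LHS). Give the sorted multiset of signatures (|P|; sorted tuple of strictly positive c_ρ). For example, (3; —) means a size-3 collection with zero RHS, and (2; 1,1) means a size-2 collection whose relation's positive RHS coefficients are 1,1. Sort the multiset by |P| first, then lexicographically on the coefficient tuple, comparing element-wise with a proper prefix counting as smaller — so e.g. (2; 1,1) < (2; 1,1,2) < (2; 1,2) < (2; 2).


Δ(Σ) — 5 vertices, 5 min non-faces:

  • {1,2}:  v_{1} + v_{2} = 0 ; sig = (2; —)
  • {4,5}:  v_{4} + v_{5} = 0 ; sig = (2; —)
  • {1,5}:  v_{1} + v_{5} = v_{3} ; sig = (2; 1)
  • {2,3}:  v_{2} + v_{3} = v_{5} ; sig = (2; 1)
  • {3,4}:  v_{3} + v_{4} = v_{1} ; sig = (2; 1)

Signatures (|P|; sorted positive RHS coefficients), sorted:
[(2; —), (2; —), (2; 1), (2; 1), (2; 1)]


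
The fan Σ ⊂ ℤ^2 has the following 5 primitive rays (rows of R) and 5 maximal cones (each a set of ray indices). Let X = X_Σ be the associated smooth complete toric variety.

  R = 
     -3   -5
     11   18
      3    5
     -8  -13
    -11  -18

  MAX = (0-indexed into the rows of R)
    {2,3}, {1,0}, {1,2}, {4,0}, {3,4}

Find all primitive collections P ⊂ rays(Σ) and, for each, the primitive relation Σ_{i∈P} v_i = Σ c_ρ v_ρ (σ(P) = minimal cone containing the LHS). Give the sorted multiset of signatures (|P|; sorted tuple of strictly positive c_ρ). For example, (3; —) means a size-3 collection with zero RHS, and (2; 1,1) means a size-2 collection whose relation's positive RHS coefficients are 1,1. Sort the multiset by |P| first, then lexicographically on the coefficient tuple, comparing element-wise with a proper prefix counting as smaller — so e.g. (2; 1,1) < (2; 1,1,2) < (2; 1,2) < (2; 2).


Primitive collections (5):

  P = {0,2}:  v_{0} + v_{2} = 0  →  sig = (2; —)
  P = {1,4}:  v_{1} + v_{4} = 0  →  sig = (2; —)
  P = {0,3}:  v_{0} + v_{3} = v_{4}  →  sig = (2; 1)
  P = {1,3}:  v_{1} + v_{3} = v_{2}  →  sig = (2; 1)
  P = {2,4}:  v_{2} + v_{4} = v_{3}  →  sig = (2; 1)

Sorted signature multiset PRS(X):
    |P|=2: 5 collections, coeffs (), (), (1), (1), (1)


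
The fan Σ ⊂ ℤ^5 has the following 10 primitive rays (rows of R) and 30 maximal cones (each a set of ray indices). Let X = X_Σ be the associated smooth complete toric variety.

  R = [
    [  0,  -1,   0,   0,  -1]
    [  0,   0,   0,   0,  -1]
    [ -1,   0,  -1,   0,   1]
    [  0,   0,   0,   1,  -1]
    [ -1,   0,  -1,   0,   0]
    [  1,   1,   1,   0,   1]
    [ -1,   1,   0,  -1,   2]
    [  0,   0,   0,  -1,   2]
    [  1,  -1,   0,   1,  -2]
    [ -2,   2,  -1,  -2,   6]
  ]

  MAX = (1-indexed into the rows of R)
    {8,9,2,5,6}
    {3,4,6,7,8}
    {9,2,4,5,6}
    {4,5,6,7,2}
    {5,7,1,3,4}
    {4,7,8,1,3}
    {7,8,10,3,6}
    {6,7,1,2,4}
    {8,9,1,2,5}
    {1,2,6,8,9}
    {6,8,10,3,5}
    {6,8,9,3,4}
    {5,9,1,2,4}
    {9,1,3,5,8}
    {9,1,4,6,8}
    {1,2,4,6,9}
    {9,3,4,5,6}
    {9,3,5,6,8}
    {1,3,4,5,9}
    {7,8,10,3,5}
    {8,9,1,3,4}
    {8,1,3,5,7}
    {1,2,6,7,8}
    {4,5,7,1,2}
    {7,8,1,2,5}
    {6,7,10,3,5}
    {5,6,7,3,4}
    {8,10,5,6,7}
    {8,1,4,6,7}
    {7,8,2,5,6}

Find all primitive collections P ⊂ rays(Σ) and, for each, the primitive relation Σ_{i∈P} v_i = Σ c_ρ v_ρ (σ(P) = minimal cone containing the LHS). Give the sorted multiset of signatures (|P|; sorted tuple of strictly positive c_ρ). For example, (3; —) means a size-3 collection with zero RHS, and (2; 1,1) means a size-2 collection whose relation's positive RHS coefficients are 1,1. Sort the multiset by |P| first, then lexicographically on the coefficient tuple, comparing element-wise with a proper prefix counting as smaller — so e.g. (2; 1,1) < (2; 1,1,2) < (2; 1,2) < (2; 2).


11 minimal non-faces of Δ(Σ) (on 10 rays):

  {7,9}:  v_{7} + v_{9} = 0 ; sig = (2; —)
  {2,3}:  v_{2} + v_{3} = v_{5} ; sig = (2; 1)
  {1,10}:  v_{1} + v_{10} = v_{3} + v_{7} + v_{8} ; sig = (2; 1,1,1)
  {9,10}:  v_{9} + v_{10} = v_{3} + v_{5} + v_{6} + v_{8} ; sig = (2; 1,1,1,1)
  {2,10}:  v_{2} + v_{10} = 2·v_{5} + v_{6} + v_{7} + v_{8} ; sig = (2; 1,1,1,2)
  {4,10}:  v_{4} + v_{10} = 2·v_{3} + v_{6} + v_{7} ; sig = (2; 1,1,2)
  {1,5,6}:  v_{1} + v_{5} + v_{6} = 0 ; sig = (3; —)
  {2,4,8}:  v_{2} + v_{4} + v_{8} = 0 ; sig = (3; —)
  {4,5,8}:  v_{4} + v_{5} + v_{8} = v_{3} ; sig = (3; 1)
  {1,3,6}:  v_{1} + v_{3} + v_{6} = v_{4} + v_{8} ; sig = (3; 1,1)
  {3,5,6,7,8}:  v_{3} + v_{5} + v_{6} + v_{7} + v_{8} = v_{10} ; sig = (5; 1)

so the primitive-relation signature multiset is
{ (2; —),  (2; 1),  (2; 1,1,1),  (2; 1,1,1,1),  (2; 1,1,1,2),  (2; 1,1,2),  (3; —) ×2,  (3; 1),  (3; 1,1),  (5; 1) }


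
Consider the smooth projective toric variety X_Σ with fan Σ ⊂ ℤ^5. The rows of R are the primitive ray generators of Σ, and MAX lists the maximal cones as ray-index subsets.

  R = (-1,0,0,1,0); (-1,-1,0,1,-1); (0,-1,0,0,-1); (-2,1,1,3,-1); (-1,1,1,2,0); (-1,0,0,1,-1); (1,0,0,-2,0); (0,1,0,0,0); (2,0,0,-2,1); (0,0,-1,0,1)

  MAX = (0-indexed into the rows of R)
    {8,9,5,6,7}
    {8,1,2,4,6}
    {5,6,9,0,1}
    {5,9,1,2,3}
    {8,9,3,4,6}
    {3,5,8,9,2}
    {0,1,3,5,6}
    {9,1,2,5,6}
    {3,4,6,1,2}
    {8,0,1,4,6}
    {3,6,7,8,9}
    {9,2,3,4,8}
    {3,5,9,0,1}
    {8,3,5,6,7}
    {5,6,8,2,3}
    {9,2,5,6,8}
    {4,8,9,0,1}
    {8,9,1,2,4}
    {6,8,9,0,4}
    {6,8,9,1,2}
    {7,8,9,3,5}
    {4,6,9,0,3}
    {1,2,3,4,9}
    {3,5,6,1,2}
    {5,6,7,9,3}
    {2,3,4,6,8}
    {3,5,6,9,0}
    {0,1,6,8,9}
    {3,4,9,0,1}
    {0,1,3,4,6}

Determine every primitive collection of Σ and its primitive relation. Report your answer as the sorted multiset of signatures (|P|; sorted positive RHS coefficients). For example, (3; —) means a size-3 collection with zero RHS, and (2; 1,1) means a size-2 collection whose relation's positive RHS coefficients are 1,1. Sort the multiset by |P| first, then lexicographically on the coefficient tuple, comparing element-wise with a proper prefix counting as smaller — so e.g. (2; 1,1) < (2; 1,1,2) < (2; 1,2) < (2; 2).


Δ(Σ) — 10 vertices, 15 min non-faces:

  {0,2}:  v_{0} + v_{2} = v_{1}  so sig = (2; 1)
  {1,7}:  v_{1} + v_{7} = v_{5}  so sig = (2; 1)
  {4,5}:  v_{4} + v_{5} = v_{3}  so sig = (2; 1)
  {0,7}:  v_{0} + v_{7} = v_{3} + v_{6} + v_{9}  so sig = (2; 1,1,1)
  {4,7}:  v_{4} + v_{7} = 2·v_{3} + v_{6} + v_{8} + v_{9}  so sig = (2; 1,1,1,2)
  {2,7}:  v_{2} + v_{7} = 2·v_{5} + v_{8}  so sig = (2; 1,2)
  {0,5,8}:  v_{0} + v_{5} + v_{8} = 0  so sig = (3; —)
  {0,3,8}:  v_{0} + v_{3} + v_{8} = v_{4}  so sig = (3; 1)
  {1,5,8}:  v_{1} + v_{5} + v_{8} = v_{2}  so sig = (3; 1)
  {1,3,8}:  v_{1} + v_{3} + v_{8} = v_{2} + v_{4}  so sig = (3; 1,1)
  {2,4,6,9}:  v_{2} + v_{4} + v_{6} + v_{9} = 0  so sig = (4; —)
  {1,4,6,9}:  v_{1} + v_{4} + v_{6} + v_{9} = v_{0}  so sig = (4; 1)
  {2,3,6,9}:  v_{2} + v_{3} + v_{6} + v_{9} = v_{5}  so sig = (4; 1)
  {1,3,6,9}:  v_{1} + v_{3} + v_{6} + v_{9} = v_{0} + v_{5}  so sig = (4; 1,1)
  {3,5,6,8,9}:  v_{3} + v_{5} + v_{6} + v_{8} + v_{9} = v_{7}  so sig = (5; 1)

Sorted signature multiset PRS(X):
[(2; 1), (2; 1), (2; 1), (2; 1,1,1), (2; 1,1,1,2), (2; 1,2), (3; —), (3; 1), (3; 1), (3; 1,1), (4; —), (4; 1), (4; 1), (4; 1,1), (5; 1)]


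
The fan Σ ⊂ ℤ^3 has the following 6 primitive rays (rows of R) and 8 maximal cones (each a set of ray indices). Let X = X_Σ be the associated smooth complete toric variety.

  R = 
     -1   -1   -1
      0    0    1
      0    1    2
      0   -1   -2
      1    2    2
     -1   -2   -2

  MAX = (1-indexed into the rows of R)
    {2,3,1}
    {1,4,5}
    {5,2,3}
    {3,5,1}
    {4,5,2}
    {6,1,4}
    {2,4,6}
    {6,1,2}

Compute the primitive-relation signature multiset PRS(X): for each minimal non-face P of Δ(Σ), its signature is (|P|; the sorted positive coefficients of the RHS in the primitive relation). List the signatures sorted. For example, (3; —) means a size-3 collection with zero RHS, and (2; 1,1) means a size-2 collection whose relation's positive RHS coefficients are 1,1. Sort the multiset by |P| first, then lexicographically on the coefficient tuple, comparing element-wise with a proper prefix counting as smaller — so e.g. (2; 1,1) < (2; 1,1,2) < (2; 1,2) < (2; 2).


|primitive collections| = 5. Relations:

  P = {3,4}:  v_{3} + v_{4} = 0 — sig = (2; —)
  P = {5,6}:  v_{5} + v_{6} = 0 — sig = (2; —)
  P = {3,6}:  v_{3} + v_{6} = v_{1} + v_{2} — sig = (2; 1,1)
  P = {1,2,4}:  v_{1} + v_{2} + v_{4} = v_{6} — sig = (3; 1)
  P = {1,2,5}:  v_{1} + v_{2} + v_{5} = v_{3} — sig = (3; 1)

Signatures (|P|; sorted positive RHS coefficients), sorted:
    (2; —)
    (2; —)
    (2; 1,1)
    (3; 1)
    (3; 1)


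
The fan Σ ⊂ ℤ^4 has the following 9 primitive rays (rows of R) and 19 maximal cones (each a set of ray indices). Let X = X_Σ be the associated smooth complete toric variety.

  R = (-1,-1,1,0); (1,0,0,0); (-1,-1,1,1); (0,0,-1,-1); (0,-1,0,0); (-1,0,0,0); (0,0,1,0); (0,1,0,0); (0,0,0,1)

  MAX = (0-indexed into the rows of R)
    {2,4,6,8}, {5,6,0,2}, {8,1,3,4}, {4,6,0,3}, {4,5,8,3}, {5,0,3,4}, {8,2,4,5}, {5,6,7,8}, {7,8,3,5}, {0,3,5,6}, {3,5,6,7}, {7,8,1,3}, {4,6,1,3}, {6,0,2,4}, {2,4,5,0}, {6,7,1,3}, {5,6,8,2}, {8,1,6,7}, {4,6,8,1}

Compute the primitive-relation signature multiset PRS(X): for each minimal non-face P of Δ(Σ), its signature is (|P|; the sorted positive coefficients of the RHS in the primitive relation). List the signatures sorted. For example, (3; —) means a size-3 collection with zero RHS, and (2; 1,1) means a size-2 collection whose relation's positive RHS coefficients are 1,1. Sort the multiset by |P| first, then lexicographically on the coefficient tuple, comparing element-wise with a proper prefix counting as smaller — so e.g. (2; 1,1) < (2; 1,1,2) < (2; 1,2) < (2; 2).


10 minimal non-faces of Δ(Σ) (on 9 rays):

  {1,5}:  v_{1} + v_{5} = 0  ⟹  sig = (2; —)
  {4,7}:  v_{4} + v_{7} = 0  ⟹  sig = (2; —)
  {0,8}:  v_{0} + v_{8} = v_{2}  ⟹  sig = (2; 1)
  {0,1}:  v_{0} + v_{1} = v_{4} + v_{6}  ⟹  sig = (2; 1,1)
  {0,7}:  v_{0} + v_{7} = v_{5} + v_{6}  ⟹  sig = (2; 1,1)
  {2,3}:  v_{2} + v_{3} = v_{4} + v_{5}  ⟹  sig = (2; 1,1)
  {1,2}:  v_{1} + v_{2} = v_{4} + v_{6} + v_{8}  ⟹  sig = (2; 1,1,1)
  {2,7}:  v_{2} + v_{7} = v_{5} + v_{6} + v_{8}  ⟹  sig = (2; 1,1,1)
  {3,6,8}:  v_{3} + v_{6} + v_{8} = 0  ⟹  sig = (3; —)
  {4,5,6}:  v_{4} + v_{5} + v_{6} = v_{0}  ⟹  sig = (3; 1)

Hence PRS(X_Σ) =
    (2; —)
    (2; —)
    (2; 1)
    (2; 1,1)
    (2; 1,1)
    (2; 1,1)
    (2; 1,1,1)
    (2; 1,1,1)
    (3; —)
    (3; 1)


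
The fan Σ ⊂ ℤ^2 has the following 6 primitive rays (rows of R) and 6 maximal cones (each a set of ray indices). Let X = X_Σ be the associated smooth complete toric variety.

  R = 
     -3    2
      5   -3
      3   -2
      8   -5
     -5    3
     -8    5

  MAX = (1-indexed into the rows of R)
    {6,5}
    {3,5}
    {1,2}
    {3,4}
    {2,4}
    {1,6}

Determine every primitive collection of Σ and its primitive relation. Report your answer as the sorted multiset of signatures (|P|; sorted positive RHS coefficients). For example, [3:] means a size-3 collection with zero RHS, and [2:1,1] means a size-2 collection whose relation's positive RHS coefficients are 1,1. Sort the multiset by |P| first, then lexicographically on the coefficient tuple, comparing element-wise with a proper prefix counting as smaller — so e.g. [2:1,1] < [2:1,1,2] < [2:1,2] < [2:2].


Σ has 9 primitive collections:

  • {1,3}:  v_{1} + v_{3} = 0  →  sig = [2:]
  • {2,5}:  v_{2} + v_{5} = 0  →  sig = [2:]
  • {4,6}:  v_{4} + v_{6} = 0  →  sig = [2:]
  • {1,4}:  v_{1} + v_{4} = v_{2}  →  sig = [2:1]
  • {1,5}:  v_{1} + v_{5} = v_{6}  →  sig = [2:1]
  • {2,3}:  v_{2} + v_{3} = v_{4}  →  sig = [2:1]
  • {2,6}:  v_{2} + v_{6} = v_{1}  →  sig = [2:1]
  • {3,6}:  v_{3} + v_{6} = v_{5}  →  sig = [2:1]
  • {4,5}:  v_{4} + v_{5} = v_{3}  →  sig = [2:1]

Signatures (|P|; sorted positive RHS coefficients), sorted:
{ [2:] ×3,  [2:1] ×6 }


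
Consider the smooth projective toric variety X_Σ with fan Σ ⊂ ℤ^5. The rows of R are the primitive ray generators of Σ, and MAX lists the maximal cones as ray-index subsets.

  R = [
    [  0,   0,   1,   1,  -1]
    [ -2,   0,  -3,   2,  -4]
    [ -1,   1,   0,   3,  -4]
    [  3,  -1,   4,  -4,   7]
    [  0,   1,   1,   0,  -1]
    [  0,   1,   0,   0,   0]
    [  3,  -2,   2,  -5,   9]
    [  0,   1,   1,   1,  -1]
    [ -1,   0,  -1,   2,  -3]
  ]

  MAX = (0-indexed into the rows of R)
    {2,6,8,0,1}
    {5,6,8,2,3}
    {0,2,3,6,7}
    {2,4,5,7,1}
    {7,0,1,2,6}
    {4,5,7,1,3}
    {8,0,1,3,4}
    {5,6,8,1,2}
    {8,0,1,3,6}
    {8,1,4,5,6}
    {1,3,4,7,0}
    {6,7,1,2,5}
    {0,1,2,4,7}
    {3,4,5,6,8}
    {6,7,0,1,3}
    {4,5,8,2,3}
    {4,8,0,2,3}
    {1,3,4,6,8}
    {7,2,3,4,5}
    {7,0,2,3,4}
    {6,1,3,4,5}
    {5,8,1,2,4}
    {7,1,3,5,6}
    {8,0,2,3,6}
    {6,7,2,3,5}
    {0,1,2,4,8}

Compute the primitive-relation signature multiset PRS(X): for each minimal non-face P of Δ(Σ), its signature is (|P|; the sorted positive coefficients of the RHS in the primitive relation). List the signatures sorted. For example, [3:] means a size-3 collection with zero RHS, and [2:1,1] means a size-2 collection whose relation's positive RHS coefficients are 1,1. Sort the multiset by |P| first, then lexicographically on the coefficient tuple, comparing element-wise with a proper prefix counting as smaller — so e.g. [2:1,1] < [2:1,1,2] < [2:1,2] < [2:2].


7 collections generate NE(X_Σ); each relation:

  P={0,5}:  v_{0} + v_{5} = v_{7}  →  sig = [2:1]
  P={7,8}:  v_{7} + v_{8} = v_{2}  →  sig = [2:1]
  P={0,4,6}:  v_{0} + v_{4} + v_{6} = v_{3}  →  sig = [3:1]
  P={1,2,3}:  v_{1} + v_{2} + v_{3} = v_{0}  →  sig = [3:1]
  P={4,6,7}:  v_{4} + v_{6} + v_{7} = v_{3} + v_{5}  →  sig = [3:1,1]
  P={2,4,6}:  v_{2} + v_{4} + v_{6} = v_{3} + v_{5} + v_{8}  →  sig = [3:1,1,1]
  P={1,3,5,8}:  v_{1} + v_{3} + v_{5} + v_{8} = 0  →  sig = [4:]

Hence PRS(X_Σ) =
    [2:1]
    [2:1]
    [3:1]
    [3:1]
    [3:1,1]
    [3:1,1,1]
    [4:]


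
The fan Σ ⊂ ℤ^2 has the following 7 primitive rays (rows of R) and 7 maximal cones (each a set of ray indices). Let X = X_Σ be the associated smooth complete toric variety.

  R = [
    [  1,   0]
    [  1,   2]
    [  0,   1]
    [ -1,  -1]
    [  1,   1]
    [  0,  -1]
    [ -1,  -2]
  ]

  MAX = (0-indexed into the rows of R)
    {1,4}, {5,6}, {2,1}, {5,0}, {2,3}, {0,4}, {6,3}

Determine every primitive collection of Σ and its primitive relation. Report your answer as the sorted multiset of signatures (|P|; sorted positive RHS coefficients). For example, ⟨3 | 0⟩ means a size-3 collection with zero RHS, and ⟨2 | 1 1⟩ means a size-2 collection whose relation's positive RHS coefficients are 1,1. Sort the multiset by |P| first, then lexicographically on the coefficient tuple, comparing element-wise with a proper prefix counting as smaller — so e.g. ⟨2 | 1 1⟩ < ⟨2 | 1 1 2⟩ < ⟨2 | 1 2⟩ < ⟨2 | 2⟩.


Primitive collections (14):

  {1,6}:  v_{1} + v_{6} = 0 ; sig = ⟨2 | 0⟩
  {2,5}:  v_{2} + v_{5} = 0 ; sig = ⟨2 | 0⟩
  {3,4}:  v_{3} + v_{4} = 0 ; sig = ⟨2 | 0⟩
  {0,2}:  v_{0} + v_{2} = v_{4} ; sig = ⟨2 | 1⟩
  {0,3}:  v_{0} + v_{3} = v_{5} ; sig = ⟨2 | 1⟩
  {1,3}:  v_{1} + v_{3} = v_{2} ; sig = ⟨2 | 1⟩
  {1,5}:  v_{1} + v_{5} = v_{4} ; sig = ⟨2 | 1⟩
  {2,4}:  v_{2} + v_{4} = v_{1} ; sig = ⟨2 | 1⟩
  {2,6}:  v_{2} + v_{6} = v_{3} ; sig = ⟨2 | 1⟩
  {3,5}:  v_{3} + v_{5} = v_{6} ; sig = ⟨2 | 1⟩
  {4,5}:  v_{4} + v_{5} = v_{0} ; sig = ⟨2 | 1⟩
  {4,6}:  v_{4} + v_{6} = v_{5} ; sig = ⟨2 | 1⟩
  {0,1}:  v_{0} + v_{1} = 2·v_{4} ; sig = ⟨2 | 2⟩
  {0,6}:  v_{0} + v_{6} = 2·v_{5} ; sig = ⟨2 | 2⟩

Sorted signature multiset PRS(X):
{ ⟨2 | 0⟩ ×3,  ⟨2 | 1⟩ ×9,  ⟨2 | 2⟩ ×2 }


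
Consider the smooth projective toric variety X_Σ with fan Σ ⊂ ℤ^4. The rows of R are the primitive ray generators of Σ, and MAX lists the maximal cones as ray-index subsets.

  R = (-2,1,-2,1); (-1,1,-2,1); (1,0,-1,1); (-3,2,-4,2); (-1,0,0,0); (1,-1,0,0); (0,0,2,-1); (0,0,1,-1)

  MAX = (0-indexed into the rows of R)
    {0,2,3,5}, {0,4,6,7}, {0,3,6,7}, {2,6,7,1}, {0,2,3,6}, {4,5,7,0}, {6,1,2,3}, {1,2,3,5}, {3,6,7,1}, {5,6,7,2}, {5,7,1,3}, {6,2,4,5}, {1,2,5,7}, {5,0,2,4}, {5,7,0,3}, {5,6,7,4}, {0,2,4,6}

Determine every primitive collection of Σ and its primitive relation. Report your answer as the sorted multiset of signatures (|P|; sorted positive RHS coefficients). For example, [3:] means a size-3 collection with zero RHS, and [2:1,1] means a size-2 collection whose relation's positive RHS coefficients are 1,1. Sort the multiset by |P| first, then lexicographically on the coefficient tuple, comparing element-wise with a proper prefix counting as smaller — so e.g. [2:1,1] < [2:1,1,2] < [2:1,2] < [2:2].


|primitive collections| = 9. Relations:

  P={0,1}:  v_{0} + v_{1} = v_{3}  ⇒ sig = [2:1]
  P={1,4}:  v_{1} + v_{4} = v_{0}  ⇒ sig = [2:1]
  P={3,4}:  v_{3} + v_{4} = 2·v_{0}  ⇒ sig = [2:2]
  P={1,5,6}:  v_{1} + v_{5} + v_{6} = 0  ⇒ sig = [3:]
  P={2,4,7}:  v_{2} + v_{4} + v_{7} = 0  ⇒ sig = [3:]
  P={0,2,7}:  v_{0} + v_{2} + v_{7} = v_{1}  ⇒ sig = [3:1]
  P={0,5,6}:  v_{0} + v_{5} + v_{6} = v_{4}  ⇒ sig = [3:1]
  P={3,5,6}:  v_{3} + v_{5} + v_{6} = v_{0}  ⇒ sig = [3:1]
  P={2,3,7}:  v_{2} + v_{3} + v_{7} = 2·v_{1}  ⇒ sig = [3:2]

Signatures (|P|; sorted positive RHS coefficients), sorted:
    |P|=2: 3 collections, coeffs (1), (1), (2)
    |P|=3: 6 collections, coeffs (), (), (1), (1), (1), (2)


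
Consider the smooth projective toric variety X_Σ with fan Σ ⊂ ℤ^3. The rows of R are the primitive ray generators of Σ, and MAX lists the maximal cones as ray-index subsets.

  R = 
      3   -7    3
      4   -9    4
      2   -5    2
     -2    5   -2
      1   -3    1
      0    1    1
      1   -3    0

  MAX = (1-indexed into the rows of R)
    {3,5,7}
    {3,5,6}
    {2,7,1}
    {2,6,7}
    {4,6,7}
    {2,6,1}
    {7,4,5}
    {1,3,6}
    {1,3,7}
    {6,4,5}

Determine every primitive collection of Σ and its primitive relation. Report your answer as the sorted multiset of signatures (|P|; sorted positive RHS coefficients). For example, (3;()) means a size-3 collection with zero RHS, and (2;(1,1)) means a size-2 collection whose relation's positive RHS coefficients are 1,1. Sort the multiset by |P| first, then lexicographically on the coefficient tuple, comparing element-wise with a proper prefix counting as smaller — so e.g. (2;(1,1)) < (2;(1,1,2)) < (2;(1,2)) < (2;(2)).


9 collections generate NE(X_Σ); each relation:

  P={3,4}:  v_{3} + v_{4} = 0 — sig = (2;())
  P={1,4}:  v_{1} + v_{4} = v_{6} + v_{7} — sig = (2;(1,1))
  P={2,5}:  v_{2} + v_{5} = v_{1} + v_{3} — sig = (2;(1,1))
  P={1,5}:  v_{1} + v_{5} = 2·v_{3} — sig = (2;(2))
  P={2,3}:  v_{2} + v_{3} = 2·v_{1} — sig = (2;(2))
  P={2,4}:  v_{2} + v_{4} = 2·v_{6} + 2·v_{7} — sig = (2;(2,2))
  P={1,6,7}:  v_{1} + v_{6} + v_{7} = v_{2} — sig = (3;(1))
  P={3,6,7}:  v_{3} + v_{6} + v_{7} = v_{1} — sig = (3;(1))
  P={5,6,7}:  v_{5} + v_{6} + v_{7} = v_{3} — sig = (3;(1))

Sorted signature multiset PRS(X):
    (2;())
    (2;(1,1))
    (2;(1,1))
    (2;(2))
    (2;(2))
    (2;(2,2))
    (3;(1))
    (3;(1))
    (3;(1))


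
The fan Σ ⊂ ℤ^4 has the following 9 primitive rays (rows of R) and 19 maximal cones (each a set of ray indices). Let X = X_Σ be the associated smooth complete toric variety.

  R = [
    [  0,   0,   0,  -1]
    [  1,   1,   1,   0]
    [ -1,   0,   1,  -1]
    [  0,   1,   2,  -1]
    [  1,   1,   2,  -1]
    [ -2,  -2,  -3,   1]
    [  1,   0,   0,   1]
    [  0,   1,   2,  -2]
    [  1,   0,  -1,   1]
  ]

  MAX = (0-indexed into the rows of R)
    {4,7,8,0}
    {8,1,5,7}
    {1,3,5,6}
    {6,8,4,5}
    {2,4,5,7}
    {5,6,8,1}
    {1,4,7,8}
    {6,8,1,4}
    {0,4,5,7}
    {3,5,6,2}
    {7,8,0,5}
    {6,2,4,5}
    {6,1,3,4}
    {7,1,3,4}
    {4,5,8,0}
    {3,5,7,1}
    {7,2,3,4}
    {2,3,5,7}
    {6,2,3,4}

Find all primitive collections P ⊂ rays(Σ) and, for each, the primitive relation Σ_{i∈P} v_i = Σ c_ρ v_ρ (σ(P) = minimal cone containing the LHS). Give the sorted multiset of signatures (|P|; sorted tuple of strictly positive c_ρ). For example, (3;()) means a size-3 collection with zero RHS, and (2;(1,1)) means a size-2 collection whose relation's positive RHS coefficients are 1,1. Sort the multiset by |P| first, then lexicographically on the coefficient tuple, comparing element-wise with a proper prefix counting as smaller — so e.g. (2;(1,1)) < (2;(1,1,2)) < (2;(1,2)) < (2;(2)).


11 collections generate NE(X_Σ); each relation:

  • {2,8}:  v_{2} + v_{8} = 0  →  sig = (2;())
  • {0,3}:  v_{0} + v_{3} = v_{7}  →  sig = (2;(1))
  • {1,2}:  v_{1} + v_{2} = v_{3}  →  sig = (2;(1))
  • {3,8}:  v_{3} + v_{8} = v_{1}  →  sig = (2;(1))
  • {6,7}:  v_{6} + v_{7} = v_{4}  →  sig = (2;(1))
  • {0,1}:  v_{0} + v_{1} = v_{7} + v_{8}  →  sig = (2;(1,1))
  • {0,2}:  v_{0} + v_{2} = v_{4} + v_{5} + v_{7}  →  sig = (2;(1,1,1))
  • {0,6}:  v_{0} + v_{6} = 2·v_{4} + v_{5} + v_{8}  →  sig = (2;(1,1,2))
  • {1,4,5}:  v_{1} + v_{4} + v_{5} = 0  →  sig = (3;())
  • {3,4,5}:  v_{3} + v_{4} + v_{5} = v_{2}  →  sig = (3;(1))
  • {4,5,7,8}:  v_{4} + v_{5} + v_{7} + v_{8} = v_{0}  →  sig = (4;(1))

Hence PRS(X_Σ) =
[(2;()), (2;(1)), (2;(1)), (2;(1)), (2;(1)), (2;(1,1)), (2;(1,1,1)), (2;(1,1,2)), (3;()), (3;(1)), (4;(1))]


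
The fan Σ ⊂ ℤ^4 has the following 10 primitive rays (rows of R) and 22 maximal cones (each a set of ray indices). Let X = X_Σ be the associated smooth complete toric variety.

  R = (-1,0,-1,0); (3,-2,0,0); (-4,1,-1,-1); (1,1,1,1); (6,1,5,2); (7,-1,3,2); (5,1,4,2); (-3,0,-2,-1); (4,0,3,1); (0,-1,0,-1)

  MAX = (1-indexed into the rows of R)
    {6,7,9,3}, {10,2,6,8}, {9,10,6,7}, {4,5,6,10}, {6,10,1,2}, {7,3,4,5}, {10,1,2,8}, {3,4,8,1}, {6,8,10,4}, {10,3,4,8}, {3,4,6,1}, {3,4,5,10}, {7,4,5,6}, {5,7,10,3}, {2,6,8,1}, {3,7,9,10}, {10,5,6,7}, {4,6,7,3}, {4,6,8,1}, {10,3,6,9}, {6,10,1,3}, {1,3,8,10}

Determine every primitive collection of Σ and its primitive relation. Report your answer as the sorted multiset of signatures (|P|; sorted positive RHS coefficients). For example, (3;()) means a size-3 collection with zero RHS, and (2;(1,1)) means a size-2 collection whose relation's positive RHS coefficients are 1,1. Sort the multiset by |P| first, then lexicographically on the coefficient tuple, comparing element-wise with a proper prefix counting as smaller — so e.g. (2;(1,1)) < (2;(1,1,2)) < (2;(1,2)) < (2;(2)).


20 collections generate NE(X_Σ); each relation:

  • {1,5}:  v_{1} + v_{5} = v_{7}  →  sig = (2;(1))
  • {4,9}:  v_{4} + v_{9} = v_{7}  →  sig = (2;(1))
  • {1,9}:  v_{1} + v_{9} = v_{3} + v_{6}  →  sig = (2;(1,1))
  • {2,3}:  v_{2} + v_{3} = v_{1} + v_{10}  →  sig = (2;(1,1))
  • {2,4}:  v_{2} + v_{4} = v_{6} + v_{8}  →  sig = (2;(1,1))
  • {2,9}:  v_{2} + v_{9} = v_{6} + v_{10}  →  sig = (2;(1,1))
  • {8,9}:  v_{8} + v_{9} = v_{4} + v_{10}  →  sig = (2;(1,1))
  • {1,7}:  v_{1} + v_{7} = v_{3} + v_{4} + v_{6}  →  sig = (2;(1,1,1))
  • {2,7}:  v_{2} + v_{7} = v_{4} + v_{6} + v_{10}  →  sig = (2;(1,1,1))
  • {5,9}:  v_{5} + v_{9} = 2·v_{7} + v_{10}  →  sig = (2;(1,2))
  • {7,8}:  v_{7} + v_{8} = 2·v_{4} + v_{10}  →  sig = (2;(1,2))
  • {2,5}:  v_{2} + v_{5} = 2·v_{4} + v_{6} + 2·v_{10}  →  sig = (2;(1,2,2))
  • {5,8}:  v_{5} + v_{8} = 3·v_{4} + 2·v_{10}  →  sig = (2;(2,3))
  • {1,4,10}:  v_{1} + v_{4} + v_{10} = 0  →  sig = (3;())
  • {3,6,8}:  v_{3} + v_{6} + v_{8} = 0  →  sig = (3;())
  • {4,7,10}:  v_{4} + v_{7} + v_{10} = v_{5}  →  sig = (3;(1))
  • {3,5,6}:  v_{3} + v_{5} + v_{6} = v_{7} + v_{9}  →  sig = (3;(1,1))
  • {1,6,8,10}:  v_{1} + v_{6} + v_{8} + v_{10} = v_{2}  →  sig = (4;(1))
  • {3,4,6,10}:  v_{3} + v_{4} + v_{6} + v_{10} = v_{9}  →  sig = (4;(1))
  • {3,6,7,10}:  v_{3} + v_{6} + v_{7} + v_{10} = 2·v_{9}  →  sig = (4;(2))

so the primitive-relation signature multiset is
[(2;(1)), (2;(1)), (2;(1,1)), (2;(1,1)), (2;(1,1)), (2;(1,1)), (2;(1,1)), (2;(1,1,1)), (2;(1,1,1)), (2;(1,2)), (2;(1,2)), (2;(1,2,2)), (2;(2,3)), (3;()), (3;()), (3;(1)), (3;(1,1)), (4;(1)), (4;(1)), (4;(2))]


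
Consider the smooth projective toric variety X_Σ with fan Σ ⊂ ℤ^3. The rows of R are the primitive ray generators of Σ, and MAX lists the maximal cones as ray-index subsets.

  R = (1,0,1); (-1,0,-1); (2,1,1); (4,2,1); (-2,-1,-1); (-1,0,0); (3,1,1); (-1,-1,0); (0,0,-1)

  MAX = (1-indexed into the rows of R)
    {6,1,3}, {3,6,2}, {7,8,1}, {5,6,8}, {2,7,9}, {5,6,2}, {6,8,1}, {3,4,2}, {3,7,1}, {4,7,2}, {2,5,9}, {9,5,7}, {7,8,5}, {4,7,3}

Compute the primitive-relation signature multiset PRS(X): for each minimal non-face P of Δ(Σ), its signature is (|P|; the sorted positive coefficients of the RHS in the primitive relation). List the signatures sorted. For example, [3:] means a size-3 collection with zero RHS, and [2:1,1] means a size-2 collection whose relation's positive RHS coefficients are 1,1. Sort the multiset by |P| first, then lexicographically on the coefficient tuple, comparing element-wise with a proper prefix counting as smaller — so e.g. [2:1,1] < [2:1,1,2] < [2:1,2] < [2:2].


The 17 primitive collections of Σ (r=9, n=3):

  P={1,2}:  v_{1} + v_{2} = 0  ⟹  sig = [2:]
  P={3,5}:  v_{3} + v_{5} = 0  ⟹  sig = [2:]
  P={1,5}:  v_{1} + v_{5} = v_{8}  ⟹  sig = [2:1]
  P={2,8}:  v_{2} + v_{8} = v_{5}  ⟹  sig = [2:1]
  P={3,8}:  v_{3} + v_{8} = v_{1}  ⟹  sig = [2:1]
  P={4,8}:  v_{4} + v_{8} = v_{7}  ⟹  sig = [2:1]
  P={6,7}:  v_{6} + v_{7} = v_{3}  ⟹  sig = [2:1]
  P={6,9}:  v_{6} + v_{9} = v_{2}  ⟹  sig = [2:1]
  P={1,4}:  v_{1} + v_{4} = v_{3} + v_{7}  ⟹  sig = [2:1,1]
  P={1,9}:  v_{1} + v_{9} = v_{5} + v_{7}  ⟹  sig = [2:1,1]
  P={3,9}:  v_{3} + v_{9} = v_{2} + v_{7}  ⟹  sig = [2:1,1]
  P={4,5}:  v_{4} + v_{5} = v_{2} + v_{7}  ⟹  sig = [2:1,1]
  P={4,6}:  v_{4} + v_{6} = v_{2} + 2·v_{3}  ⟹  sig = [2:1,2]
  P={8,9}:  v_{8} + v_{9} = 2·v_{5} + v_{7}  ⟹  sig = [2:1,2]
  P={4,9}:  v_{4} + v_{9} = 2·v_{2} + 2·v_{7}  ⟹  sig = [2:2,2]
  P={2,3,7}:  v_{2} + v_{3} + v_{7} = v_{4}  ⟹  sig = [3:1]
  P={2,5,7}:  v_{2} + v_{5} + v_{7} = v_{9}  ⟹  sig = [3:1]

Signatures (|P|; sorted positive RHS coefficients), sorted:
[[2:], [2:], [2:1], [2:1], [2:1], [2:1], [2:1], [2:1], [2:1,1], [2:1,1], [2:1,1], [2:1,1], [2:1,2], [2:1,2], [2:2,2], [3:1], [3:1]]
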